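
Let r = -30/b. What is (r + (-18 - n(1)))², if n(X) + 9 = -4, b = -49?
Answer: 46225/2401 ≈ 19.252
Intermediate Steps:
n(X) = -13 (n(X) = -9 - 4 = -13)
r = 30/49 (r = -30/(-49) = -30*(-1/49) = 30/49 ≈ 0.61224)
(r + (-18 - n(1)))² = (30/49 + (-18 - 1*(-13)))² = (30/49 + (-18 + 13))² = (30/49 - 5)² = (-215/49)² = 46225/2401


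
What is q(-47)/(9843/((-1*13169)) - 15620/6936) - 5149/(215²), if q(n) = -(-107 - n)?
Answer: -63685669029343/3166075381075 ≈ -20.115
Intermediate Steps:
q(n) = 107 + n
q(-47)/(9843/((-1*13169)) - 15620/6936) - 5149/(215²) = (107 - 47)/(9843/((-1*13169)) - 15620/6936) - 5149/(215²) = 60/(9843/(-13169) - 15620*1/6936) - 5149/46225 = 60/(9843*(-1/13169) - 3905/1734) - 5149*1/46225 = 60/(-9843/13169 - 3905/1734) - 5149/46225 = 60/(-68492707/22835046) - 5149/46225 = 60*(-22835046/68492707) - 5149/46225 = -1370102760/68492707 - 5149/46225 = -63685669029343/3166075381075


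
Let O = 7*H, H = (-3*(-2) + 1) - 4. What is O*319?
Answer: 6699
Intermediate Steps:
H = 3 (H = (6 + 1) - 4 = 7 - 4 = 3)
O = 21 (O = 7*3 = 21)
O*319 = 21*319 = 6699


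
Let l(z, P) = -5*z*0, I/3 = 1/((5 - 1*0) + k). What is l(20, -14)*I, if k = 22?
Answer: 0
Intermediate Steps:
I = ⅑ (I = 3/((5 - 1*0) + 22) = 3/((5 + 0) + 22) = 3/(5 + 22) = 3/27 = 3*(1/27) = ⅑ ≈ 0.11111)
l(z, P) = 0
l(20, -14)*I = 0*(⅑) = 0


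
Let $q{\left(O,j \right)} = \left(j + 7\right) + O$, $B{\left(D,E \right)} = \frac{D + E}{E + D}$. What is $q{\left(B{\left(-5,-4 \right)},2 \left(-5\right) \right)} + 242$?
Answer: $240$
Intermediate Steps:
$B{\left(D,E \right)} = 1$ ($B{\left(D,E \right)} = \frac{D + E}{D + E} = 1$)
$q{\left(O,j \right)} = 7 + O + j$ ($q{\left(O,j \right)} = \left(7 + j\right) + O = 7 + O + j$)
$q{\left(B{\left(-5,-4 \right)},2 \left(-5\right) \right)} + 242 = \left(7 + 1 + 2 \left(-5\right)\right) + 242 = \left(7 + 1 - 10\right) + 242 = -2 + 242 = 240$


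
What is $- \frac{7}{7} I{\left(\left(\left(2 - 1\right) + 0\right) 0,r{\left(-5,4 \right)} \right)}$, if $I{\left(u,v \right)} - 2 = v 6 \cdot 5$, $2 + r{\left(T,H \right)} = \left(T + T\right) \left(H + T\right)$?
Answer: $-242$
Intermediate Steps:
$r{\left(T,H \right)} = -2 + 2 T \left(H + T\right)$ ($r{\left(T,H \right)} = -2 + \left(T + T\right) \left(H + T\right) = -2 + 2 T \left(H + T\right)$)
$I{\left(u,v \right)} = 2 + 30 v$ ($I{\left(u,v \right)} = 2 + v 6 \cdot 5 = 2 + 6 v 5 = 2 + 30 v$)
$- \frac{7}{7} I{\left(\left(\left(2 - 1\right) + 0\right) 0,r{\left(-5,4 \right)} \right)} = - \frac{7}{7} \left(2 + 30 \left(-2 + 2 \left(-5\right)^{2} + 2 \cdot 4 \left(-5\right)\right)\right) = \left(-7\right) \frac{1}{7} \left(2 + 30 \left(-2 + 2 \cdot 25 - 40\right)\right) = - (2 + 30 \left(-2 + 50 - 40\right)) = - (2 + 30 \cdot 8) = - (2 + 240) = \left(-1\right) 242 = -242$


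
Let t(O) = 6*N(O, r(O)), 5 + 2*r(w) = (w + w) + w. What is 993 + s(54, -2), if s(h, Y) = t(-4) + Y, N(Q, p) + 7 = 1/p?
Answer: 16121/17 ≈ 948.29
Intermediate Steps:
r(w) = -5/2 + 3*w/2 (r(w) = -5/2 + ((w + w) + w)/2 = -5/2 + (2*w + w)/2 = -5/2 + (3*w)/2 = -5/2 + 3*w/2)
N(Q, p) = -7 + 1/p
t(O) = -42 + 6/(-5/2 + 3*O/2) (t(O) = 6*(-7 + 1/(-5/2 + 3*O/2)) = -42 + 6/(-5/2 + 3*O/2))
s(h, Y) = -726/17 + Y (s(h, Y) = 6*(37 - 21*(-4))/(-5 + 3*(-4)) + Y = 6*(37 + 84)/(-5 - 12) + Y = 6*121/(-17) + Y = 6*(-1/17)*121 + Y = -726/17 + Y)
993 + s(54, -2) = 993 + (-726/17 - 2) = 993 - 760/17 = 16121/17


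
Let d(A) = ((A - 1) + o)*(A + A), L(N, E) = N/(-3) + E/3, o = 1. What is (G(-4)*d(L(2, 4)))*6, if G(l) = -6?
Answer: -32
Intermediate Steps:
L(N, E) = -N/3 + E/3 (L(N, E) = N*(-1/3) + E*(1/3) = -N/3 + E/3)
d(A) = 2*A**2 (d(A) = ((A - 1) + 1)*(A + A) = ((-1 + A) + 1)*(2*A) = A*(2*A) = 2*A**2)
(G(-4)*d(L(2, 4)))*6 = -12*(-1/3*2 + (1/3)*4)**2*6 = -12*(-2/3 + 4/3)**2*6 = -12*(2/3)**2*6 = -12*4/9*6 = -6*8/9*6 = -16/3*6 = -32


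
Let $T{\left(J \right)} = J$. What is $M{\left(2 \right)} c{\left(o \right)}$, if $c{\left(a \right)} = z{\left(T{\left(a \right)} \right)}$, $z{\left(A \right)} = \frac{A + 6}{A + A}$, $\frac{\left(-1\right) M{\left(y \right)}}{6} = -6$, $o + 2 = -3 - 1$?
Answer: $0$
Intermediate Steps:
$o = -6$ ($o = -2 - 4 = -6$)
$M{\left(y \right)} = 36$ ($M{\left(y \right)} = \left(-6\right) \left(-6\right) = 36$)
$z{\left(A \right)} = \frac{6 + A}{2 A}$
$c{\left(a \right)} = \frac{6 + a}{2 a}$
$M{\left(2 \right)} c{\left(o \right)} = 36 \frac{6 - 6}{2 \left(-6\right)} = 36 \cdot \frac{1}{2} \left(- \frac{1}{6}\right) 0 = 36 \cdot 0 = 0$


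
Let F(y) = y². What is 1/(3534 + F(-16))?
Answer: 1/3790 ≈ 0.00026385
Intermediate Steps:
1/(3534 + F(-16)) = 1/(3534 + (-16)²) = 1/(3534 + 256) = 1/3790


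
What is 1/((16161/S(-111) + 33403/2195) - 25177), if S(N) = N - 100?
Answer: -463145/11689027027 ≈ -3.9622e-5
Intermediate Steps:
S(N) = -100 + N
1/((16161/S(-111) + 33403/2195) - 25177) = 1/((16161/(-100 - 111) + 33403/2195) - 25177) = 1/((16161/(-211) + 33403*(1/2195)) - 25177) = 1/((16161*(-1/211) + 33403/2195) - 25177) = 1/((-16161/211 + 33403/2195) - 25177) = 1/(-28425362/463145 - 25177) = 1/(-11689027027/463145) = -463145/11689027027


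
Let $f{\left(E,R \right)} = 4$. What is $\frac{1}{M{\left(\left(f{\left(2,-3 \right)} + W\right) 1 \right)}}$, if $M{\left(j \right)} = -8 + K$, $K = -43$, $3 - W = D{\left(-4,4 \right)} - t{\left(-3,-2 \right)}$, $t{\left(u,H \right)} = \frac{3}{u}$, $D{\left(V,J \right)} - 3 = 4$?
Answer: $- \frac{1}{51} \approx -0.019608$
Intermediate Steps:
$D{\left(V,J \right)} = 7$ ($D{\left(V,J \right)} = 3 + 4 = 7$)
$W = -5$ ($W = 3 - \left(7 - \frac{3}{-3}\right) = 3 - \left(7 - 3 \left(- \frac{1}{3}\right)\right) = 3 - \left(7 - -1\right) = 3 - \left(7 + 1\right) = 3 - 8 = -5$)
$M{\left(j \right)} = -51$ ($M{\left(j \right)} = -8 - 43 = -51$)
$\frac{1}{M{\left(\left(f{\left(2,-3 \right)} + W\right) 1 \right)}} = \frac{1}{-51} = - \frac{1}{51}$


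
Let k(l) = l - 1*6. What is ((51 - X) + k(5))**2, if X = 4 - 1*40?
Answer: 7396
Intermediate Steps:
k(l) = -6 + l (k(l) = l - 6 = -6 + l)
X = -36 (X = 4 - 40 = -36)
((51 - X) + k(5))**2 = ((51 - 1*(-36)) + (-6 + 5))**2 = ((51 + 36) - 1)**2 = (87 - 1)**2 = 86**2 = 7396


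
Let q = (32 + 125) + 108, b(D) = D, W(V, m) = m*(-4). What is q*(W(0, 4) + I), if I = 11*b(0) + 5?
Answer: -2915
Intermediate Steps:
W(V, m) = -4*m
q = 265 (q = 157 + 108 = 265)
I = 5 (I = 11*0 + 5 = 0 + 5 = 5)
q*(W(0, 4) + I) = 265*(-4*4 + 5) = 265*(-16 + 5) = 265*(-11) = -2915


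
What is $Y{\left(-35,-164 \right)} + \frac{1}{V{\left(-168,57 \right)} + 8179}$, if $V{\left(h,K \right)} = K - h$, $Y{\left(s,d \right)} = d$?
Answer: $- \frac{1378255}{8404} \approx -164.0$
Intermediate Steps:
$Y{\left(-35,-164 \right)} + \frac{1}{V{\left(-168,57 \right)} + 8179} = -164 + \frac{1}{\left(57 - -168\right) + 8179} = -164 + \frac{1}{\left(57 + 168\right) + 8179} = -164 + \frac{1}{225 + 8179} = -164 + \frac{1}{8404} = - \frac{1378255}{8404}$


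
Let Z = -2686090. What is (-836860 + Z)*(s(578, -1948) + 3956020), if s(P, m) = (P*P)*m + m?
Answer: 2278790473802000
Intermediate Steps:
s(P, m) = m + m*P² (s(P, m) = P²*m + m = m*P² + m = m + m*P²)
(-836860 + Z)*(s(578, -1948) + 3956020) = (-836860 - 2686090)*(-1948*(1 + 578²) + 3956020) = -3522950*(-1948*(1 + 334084) + 3956020) = -3522950*(-1948*334085 + 3956020) = -3522950*(-650797580 + 3956020) = -3522950*(-646841560) = 2278790473802000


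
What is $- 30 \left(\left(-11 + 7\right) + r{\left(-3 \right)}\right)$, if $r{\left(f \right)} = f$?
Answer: $210$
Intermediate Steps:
$- 30 \left(\left(-11 + 7\right) + r{\left(-3 \right)}\right) = - 30 \left(\left(-11 + 7\right) - 3\right) = - 30 \left(-4 - 3\right) = \left(-30\right) \left(-7\right) = 210$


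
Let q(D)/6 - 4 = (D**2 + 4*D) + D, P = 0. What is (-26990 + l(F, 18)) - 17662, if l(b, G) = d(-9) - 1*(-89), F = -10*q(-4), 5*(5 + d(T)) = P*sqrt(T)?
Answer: -44568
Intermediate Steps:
d(T) = -5 (d(T) = -5 + (0*sqrt(T))/5 = -5 + (1/5)*0 = -5 + 0 = -5)
q(D) = 24 + 6*D**2 + 30*D (q(D) = 24 + 6*((D**2 + 4*D) + D) = 24 + 6*(D**2 + 5*D) = 24 + (6*D**2 + 30*D) = 24 + 6*D**2 + 30*D)
F = 0 (F = -10*(24 + 6*(-4)**2 + 30*(-4)) = -10*(24 + 6*16 - 120) = -10*(24 + 96 - 120) = -10*0 = 0)
l(b, G) = 84 (l(b, G) = -5 - 1*(-89) = -5 + 89 = 84)
(-26990 + l(F, 18)) - 17662 = (-26990 + 84) - 17662 = -26906 - 17662 = -44568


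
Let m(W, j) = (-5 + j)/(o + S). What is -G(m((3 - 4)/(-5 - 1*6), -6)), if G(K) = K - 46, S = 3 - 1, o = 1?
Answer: 149/3 ≈ 49.667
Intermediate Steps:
S = 2
m(W, j) = -5/3 + j/3 (m(W, j) = (-5 + j)/(1 + 2) = (-5 + j)/3 = (-5 + j)*(⅓) = -5/3 + j/3)
G(K) = -46 + K
-G(m((3 - 4)/(-5 - 1*6), -6)) = -(-46 + (-5/3 + (⅓)*(-6))) = -(-46 + (-5/3 - 2)) = -(-46 - 11/3) = -1*(-149/3) = 149/3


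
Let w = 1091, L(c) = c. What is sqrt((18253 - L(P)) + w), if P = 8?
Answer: 2*sqrt(4834) ≈ 139.05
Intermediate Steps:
sqrt((18253 - L(P)) + w) = sqrt((18253 - 1*8) + 1091) = sqrt((18253 - 8) + 1091) = sqrt(18245 + 1091) = sqrt(19336) = 2*sqrt(4834)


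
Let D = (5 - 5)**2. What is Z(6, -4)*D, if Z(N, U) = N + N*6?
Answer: 0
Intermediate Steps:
Z(N, U) = 7*N (Z(N, U) = N + 6*N = 7*N)
D = 0 (D = 0**2 = 0)
Z(6, -4)*D = (7*6)*0 = 42*0 = 0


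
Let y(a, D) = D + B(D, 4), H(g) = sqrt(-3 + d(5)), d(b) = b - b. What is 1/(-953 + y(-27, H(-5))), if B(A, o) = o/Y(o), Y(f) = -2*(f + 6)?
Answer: -23830/22714831 - 25*I*sqrt(3)/22714831 ≈ -0.0010491 - 1.9063e-6*I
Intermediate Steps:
Y(f) = -12 - 2*f (Y(f) = -2*(6 + f) = -12 - 2*f)
B(A, o) = o/(-12 - 2*o)
d(b) = 0
H(g) = I*sqrt(3) (H(g) = sqrt(-3 + 0) = sqrt(-3) = I*sqrt(3))
y(a, D) = -1/5 + D (y(a, D) = D - 1*4/(12 + 2*4) = D - 1*4/(12 + 8) = D - 1*4/20 = D - 1*4*1/20 = D - 1/5 = -1/5 + D)
1/(-953 + y(-27, H(-5))) = 1/(-953 + (-1/5 + I*sqrt(3))) = 1/(-4766/5 + I*sqrt(3))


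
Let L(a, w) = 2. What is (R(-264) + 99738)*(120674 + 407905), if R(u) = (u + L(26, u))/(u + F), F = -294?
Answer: 1634309475123/31 ≈ 5.2720e+10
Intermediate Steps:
R(u) = (2 + u)/(-294 + u) (R(u) = (u + 2)/(u - 294) = (2 + u)/(-294 + u))
(R(-264) + 99738)*(120674 + 407905) = ((2 - 264)/(-294 - 264) + 99738)*(120674 + 407905) = (-262/(-558) + 99738)*528579 = (-1/558*(-262) + 99738)*528579 = (131/279 + 99738)*528579 = (27827033/279)*528579 = 1634309475123/31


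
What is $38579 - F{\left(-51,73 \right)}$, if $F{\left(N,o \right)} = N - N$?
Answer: $38579$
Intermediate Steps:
$F{\left(N,o \right)} = 0$
$38579 - F{\left(-51,73 \right)} = 38579 - 0 = 38579 + 0 = 38579$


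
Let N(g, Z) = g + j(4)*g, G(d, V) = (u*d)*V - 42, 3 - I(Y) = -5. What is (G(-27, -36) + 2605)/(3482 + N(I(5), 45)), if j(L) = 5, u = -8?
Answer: -5213/3530 ≈ -1.4768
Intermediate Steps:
I(Y) = 8 (I(Y) = 3 - 1*(-5) = 3 + 5 = 8)
G(d, V) = -42 - 8*V*d (G(d, V) = (-8*d)*V - 42 = -8*V*d - 42 = -42 - 8*V*d)
N(g, Z) = 6*g (N(g, Z) = g + 5*g = 6*g)
(G(-27, -36) + 2605)/(3482 + N(I(5), 45)) = ((-42 - 8*(-36)*(-27)) + 2605)/(3482 + 6*8) = ((-42 - 7776) + 2605)/(3482 + 48) = (-7818 + 2605)/3530 = -5213*1/3530 = -5213/3530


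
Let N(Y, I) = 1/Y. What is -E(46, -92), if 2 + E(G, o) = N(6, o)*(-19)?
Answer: 31/6 ≈ 5.1667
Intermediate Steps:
E(G, o) = -31/6 (E(G, o) = -2 - 19/6 = -31/6)
-E(46, -92) = -1*(-31/6) = 31/6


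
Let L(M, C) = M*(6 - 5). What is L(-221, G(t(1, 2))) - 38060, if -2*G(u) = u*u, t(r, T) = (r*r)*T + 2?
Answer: -38281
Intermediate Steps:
t(r, T) = 2 + T*r² (t(r, T) = r²*T + 2 = T*r² + 2 = 2 + T*r²)
G(u) = -u²/2 (G(u) = -u*u/2 = -u²/2)
L(M, C) = M (L(M, C) = M*1 = M)
L(-221, G(t(1, 2))) - 38060 = -221 - 38060 = -38281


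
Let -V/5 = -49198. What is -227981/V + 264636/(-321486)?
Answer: -23065084901/13180390190 ≈ -1.7500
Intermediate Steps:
V = 245990 (V = -5*(-49198) = 245990)
-227981/V + 264636/(-321486) = -227981/245990 + 264636/(-321486) = -227981*1/245990 + 264636*(-1/321486) = -227981/245990 - 44106/53581 = -23065084901/13180390190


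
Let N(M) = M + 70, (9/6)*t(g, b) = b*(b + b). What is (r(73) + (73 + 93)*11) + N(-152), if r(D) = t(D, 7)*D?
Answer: 19540/3 ≈ 6513.3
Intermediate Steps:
t(g, b) = 4*b²/3 (t(g, b) = 2*(b*(b + b))/3 = 2*(b*(2*b))/3 = 2*(2*b²)/3 = 4*b²/3)
N(M) = 70 + M
r(D) = 196*D/3 (r(D) = ((4/3)*7²)*D = ((4/3)*49)*D = 196*D/3)
(r(73) + (73 + 93)*11) + N(-152) = ((196/3)*73 + (73 + 93)*11) + (70 - 152) = (14308/3 + 166*11) - 82 = (14308/3 + 1826) - 82 = 19786/3 - 82 = 19540/3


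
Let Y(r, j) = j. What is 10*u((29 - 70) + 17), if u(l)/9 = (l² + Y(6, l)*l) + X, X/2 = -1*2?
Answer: 103320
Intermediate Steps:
X = -4 (X = 2*(-1*2) = 2*(-2) = -4)
u(l) = -36 + 18*l² (u(l) = 9*((l² + l*l) - 4) = 9*((l² + l²) - 4) = 9*(2*l² - 4) = 9*(-4 + 2*l²) = -36 + 18*l²)
10*u((29 - 70) + 17) = 10*(-36 + 18*((29 - 70) + 17)²) = 10*(-36 + 18*(-41 + 17)²) = 10*(-36 + 18*(-24)²) = 10*(-36 + 18*576) = 10*(-36 + 10368) = 10*10332 = 103320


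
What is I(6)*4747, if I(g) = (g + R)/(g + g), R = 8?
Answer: 33229/6 ≈ 5538.2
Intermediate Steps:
I(g) = (8 + g)/(2*g) (I(g) = (g + 8)/(g + g) = (8 + g)/((2*g)) = (8 + g)*(1/(2*g)) = (8 + g)/(2*g))
I(6)*4747 = ((½)*(8 + 6)/6)*4747 = ((½)*(⅙)*14)*4747 = (7/6)*4747 = 33229/6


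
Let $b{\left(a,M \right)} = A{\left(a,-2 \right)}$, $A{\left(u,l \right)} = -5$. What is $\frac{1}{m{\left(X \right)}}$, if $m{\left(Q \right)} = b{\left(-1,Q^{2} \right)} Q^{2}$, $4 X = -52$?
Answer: $- \frac{1}{845} \approx -0.0011834$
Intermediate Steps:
$X = -13$ ($X = \frac{1}{4} \left(-52\right) = -13$)
$b{\left(a,M \right)} = -5$
$m{\left(Q \right)} = - 5 Q^{2}$
$\frac{1}{m{\left(X \right)}} = \frac{1}{\left(-5\right) \left(-13\right)^{2}} = \frac{1}{\left(-5\right) 169} = \frac{1}{-845} = - \frac{1}{845}$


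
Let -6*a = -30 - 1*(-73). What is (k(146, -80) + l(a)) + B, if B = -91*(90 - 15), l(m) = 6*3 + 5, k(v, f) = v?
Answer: -6656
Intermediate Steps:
a = -43/6 (a = -(-30 - 1*(-73))/6 = -(-30 + 73)/6 = -1/6*43 = -43/6 ≈ -7.1667)
l(m) = 23 (l(m) = 18 + 5 = 23)
B = -6825 (B = -91*75 = -6825)
(k(146, -80) + l(a)) + B = (146 + 23) - 6825 = 169 - 6825 = -6656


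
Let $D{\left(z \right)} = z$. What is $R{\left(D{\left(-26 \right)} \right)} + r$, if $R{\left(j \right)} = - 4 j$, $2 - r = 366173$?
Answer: $-366067$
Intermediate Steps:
$r = -366171$ ($r = 2 - 366173 = -366171$)
$R{\left(D{\left(-26 \right)} \right)} + r = \left(-4\right) \left(-26\right) - 366171 = 104 - 366171 = -366067$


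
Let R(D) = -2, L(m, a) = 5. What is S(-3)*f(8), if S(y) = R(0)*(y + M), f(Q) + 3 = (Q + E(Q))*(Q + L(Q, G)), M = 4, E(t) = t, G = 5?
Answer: -410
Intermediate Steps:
f(Q) = -3 + 2*Q*(5 + Q) (f(Q) = -3 + (Q + Q)*(Q + 5) = -3 + (2*Q)*(5 + Q) = -3 + 2*Q*(5 + Q))
S(y) = -8 - 2*y (S(y) = -2*(y + 4) = -2*(4 + y) = -8 - 2*y)
S(-3)*f(8) = (-8 - 2*(-3))*(-3 + 2*8² + 10*8) = (-8 + 6)*(-3 + 2*64 + 80) = -2*(-3 + 128 + 80) = -2*205 = -410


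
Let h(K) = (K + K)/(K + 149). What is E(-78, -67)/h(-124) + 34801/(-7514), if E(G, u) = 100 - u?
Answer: -1538523/71672 ≈ -21.466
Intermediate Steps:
h(K) = 2*K/(149 + K) (h(K) = (2*K)/(149 + K) = 2*K/(149 + K))
E(-78, -67)/h(-124) + 34801/(-7514) = (100 - 1*(-67))/((2*(-124)/(149 - 124))) + 34801/(-7514) = (100 + 67)/((2*(-124)/25)) + 34801*(-1/7514) = 167/((2*(-124)*(1/25))) - 2677/578 = 167/(-248/25) - 2677/578 = 167*(-25/248) - 2677/578 = -4175/248 - 2677/578 = -1538523/71672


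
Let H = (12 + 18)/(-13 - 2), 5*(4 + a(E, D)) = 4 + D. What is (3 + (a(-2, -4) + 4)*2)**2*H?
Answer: -18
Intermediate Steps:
a(E, D) = -16/5 + D/5 (a(E, D) = -4 + (4 + D)/5 = -4 + (4/5 + D/5) = -16/5 + D/5)
H = -2 (H = 30/(-15) = 30*(-1/15) = -2)
(3 + (a(-2, -4) + 4)*2)**2*H = (3 + ((-16/5 + (1/5)*(-4)) + 4)*2)**2*(-2) = (3 + ((-16/5 - 4/5) + 4)*2)**2*(-2) = (3 + (-4 + 4)*2)**2*(-2) = (3 + 0*2)**2*(-2) = (3 + 0)**2*(-2) = 3**2*(-2) = 9*(-2) = -18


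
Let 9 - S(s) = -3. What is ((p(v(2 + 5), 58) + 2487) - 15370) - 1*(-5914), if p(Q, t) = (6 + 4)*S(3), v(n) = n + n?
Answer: -6849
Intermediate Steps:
S(s) = 12 (S(s) = 9 - 1*(-3) = 9 + 3 = 12)
v(n) = 2*n
p(Q, t) = 120 (p(Q, t) = (6 + 4)*12 = 10*12 = 120)
((p(v(2 + 5), 58) + 2487) - 15370) - 1*(-5914) = ((120 + 2487) - 15370) - 1*(-5914) = (2607 - 15370) + 5914 = -12763 + 5914 = -6849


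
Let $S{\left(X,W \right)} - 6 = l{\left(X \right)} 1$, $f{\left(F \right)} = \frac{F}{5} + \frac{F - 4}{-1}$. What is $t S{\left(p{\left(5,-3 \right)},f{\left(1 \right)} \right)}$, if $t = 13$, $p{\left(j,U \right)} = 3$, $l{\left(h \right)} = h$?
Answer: $117$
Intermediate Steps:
$f{\left(F \right)} = 4 - \frac{4 F}{5}$ ($f{\left(F \right)} = F \frac{1}{5} + \left(F - 4\right) \left(-1\right) = \frac{F}{5} + \left(-4 + F\right) \left(-1\right) = \frac{F}{5} - \left(-4 + F\right) = 4 - \frac{4 F}{5}$)
$S{\left(X,W \right)} = 6 + X$ ($S{\left(X,W \right)} = 6 + X 1 = 6 + X$)
$t S{\left(p{\left(5,-3 \right)},f{\left(1 \right)} \right)} = 13 \left(6 + 3\right) = 13 \cdot 9 = 117$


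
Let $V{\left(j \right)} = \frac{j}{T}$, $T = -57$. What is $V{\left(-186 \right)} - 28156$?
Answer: $- \frac{534902}{19} \approx -28153.0$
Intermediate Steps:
$V{\left(j \right)} = - \frac{j}{57}$ ($V{\left(j \right)} = \frac{j}{-57} = j \left(- \frac{1}{57}\right) = - \frac{j}{57}$)
$V{\left(-186 \right)} - 28156 = \left(- \frac{1}{57}\right) \left(-186\right) - 28156 = \frac{62}{19} - 28156 = - \frac{534902}{19}$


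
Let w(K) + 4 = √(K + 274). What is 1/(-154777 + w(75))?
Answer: -154781/23957157612 - √349/23957157612 ≈ -6.4615e-6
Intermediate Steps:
w(K) = -4 + √(274 + K) (w(K) = -4 + √(K + 274) = -4 + √(274 + K))
1/(-154777 + w(75)) = 1/(-154777 + (-4 + √(274 + 75))) = 1/(-154777 + (-4 + √349)) = 1/(-154781 + √349)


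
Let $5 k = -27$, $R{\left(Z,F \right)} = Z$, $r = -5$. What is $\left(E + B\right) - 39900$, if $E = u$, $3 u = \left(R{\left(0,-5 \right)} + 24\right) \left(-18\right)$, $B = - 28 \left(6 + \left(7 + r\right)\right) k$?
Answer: $- \frac{194172}{5} \approx -38834.0$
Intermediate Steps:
$k = - \frac{27}{5}$ ($k = \frac{1}{5} \left(-27\right) = - \frac{27}{5} \approx -5.4$)
$B = \frac{6048}{5}$ ($B = - 28 \left(6 + \left(7 - 5\right)\right) \left(- \frac{27}{5}\right) = - 28 \left(6 + 2\right) \left(- \frac{27}{5}\right) = \left(-28\right) 8 \left(- \frac{27}{5}\right) = \left(-224\right) \left(- \frac{27}{5}\right) = \frac{6048}{5} \approx 1209.6$)
$u = -144$ ($u = \frac{\left(0 + 24\right) \left(-18\right)}{3} = \frac{24 \left(-18\right)}{3} = \frac{1}{3} \left(-432\right) = -144$)
$E = -144$
$\left(E + B\right) - 39900 = \left(-144 + \frac{6048}{5}\right) - 39900 = \frac{5328}{5} - 39900 = - \frac{194172}{5}$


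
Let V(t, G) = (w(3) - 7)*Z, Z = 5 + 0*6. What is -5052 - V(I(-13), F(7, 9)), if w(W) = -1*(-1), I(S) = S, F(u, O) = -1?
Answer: -5022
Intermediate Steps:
Z = 5 (Z = 5 + 0 = 5)
w(W) = 1
V(t, G) = -30 (V(t, G) = (1 - 7)*5 = -6*5 = -30)
-5052 - V(I(-13), F(7, 9)) = -5052 - 1*(-30) = -5052 + 30 = -5022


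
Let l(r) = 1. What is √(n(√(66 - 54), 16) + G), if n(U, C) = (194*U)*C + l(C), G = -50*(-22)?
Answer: √(1101 + 6208*√3) ≈ 108.87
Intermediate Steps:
G = 1100 (G = -2*(-550) = 1100)
n(U, C) = 1 + 194*C*U (n(U, C) = (194*U)*C + 1 = 194*C*U + 1 = 1 + 194*C*U)
√(n(√(66 - 54), 16) + G) = √((1 + 194*16*√(66 - 54)) + 1100) = √((1 + 194*16*√12) + 1100) = √((1 + 194*16*(2*√3)) + 1100) = √((1 + 6208*√3) + 1100) = √(1101 + 6208*√3)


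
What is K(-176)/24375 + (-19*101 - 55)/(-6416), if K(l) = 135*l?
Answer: -3477597/5213000 ≈ -0.66710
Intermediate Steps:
K(-176)/24375 + (-19*101 - 55)/(-6416) = (135*(-176))/24375 + (-19*101 - 55)/(-6416) = -23760*1/24375 + (-1919 - 55)*(-1/6416) = -1584/1625 - 1974*(-1/6416) = -1584/1625 + 987/3208 = -3477597/5213000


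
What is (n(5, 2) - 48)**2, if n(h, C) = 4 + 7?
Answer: 1369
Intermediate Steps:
n(h, C) = 11
(n(5, 2) - 48)**2 = (11 - 48)**2 = (-37)**2 = 1369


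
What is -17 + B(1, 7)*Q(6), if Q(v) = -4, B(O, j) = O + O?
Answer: -25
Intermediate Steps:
B(O, j) = 2*O
-17 + B(1, 7)*Q(6) = -17 + (2*1)*(-4) = -17 + 2*(-4) = -17 - 8 = -25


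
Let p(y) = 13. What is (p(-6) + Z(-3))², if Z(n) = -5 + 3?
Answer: 121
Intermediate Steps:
Z(n) = -2
(p(-6) + Z(-3))² = (13 - 2)² = 11² = 121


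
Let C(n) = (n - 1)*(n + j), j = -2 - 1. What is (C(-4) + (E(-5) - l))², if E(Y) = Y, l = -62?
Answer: 8464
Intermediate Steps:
j = -3
C(n) = (-1 + n)*(-3 + n) (C(n) = (n - 1)*(n - 3) = (-1 + n)*(-3 + n))
(C(-4) + (E(-5) - l))² = ((3 + (-4)² - 4*(-4)) + (-5 - 1*(-62)))² = ((3 + 16 + 16) + (-5 + 62))² = (35 + 57)² = 92² = 8464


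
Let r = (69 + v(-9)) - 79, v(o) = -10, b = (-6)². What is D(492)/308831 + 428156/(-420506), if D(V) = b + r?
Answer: -66110558770/64932644243 ≈ -1.0181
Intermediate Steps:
b = 36
r = -20 (r = (69 - 10) - 79 = 59 - 79 = -20)
D(V) = 16 (D(V) = 36 - 20 = 16)
D(492)/308831 + 428156/(-420506) = 16/308831 + 428156/(-420506) = 16*(1/308831) + 428156*(-1/420506) = 16/308831 - 214078/210253 = -66110558770/64932644243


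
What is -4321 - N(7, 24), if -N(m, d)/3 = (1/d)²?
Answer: -829631/192 ≈ -4321.0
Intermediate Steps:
N(m, d) = -3/d²
-4321 - N(7, 24) = -4321 - (-3)/24² = -4321 - (-3)/576 = -4321 - 1*(-1/192) = -4321 + 1/192 = -829631/192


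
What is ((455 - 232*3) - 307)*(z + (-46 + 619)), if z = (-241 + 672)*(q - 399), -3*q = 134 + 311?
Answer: 386878684/3 ≈ 1.2896e+8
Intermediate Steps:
q = -445/3 (q = -(134 + 311)/3 = -⅓*445 = -445/3 ≈ -148.33)
z = -707702/3 (z = (-241 + 672)*(-445/3 - 399) = 431*(-1642/3) = -707702/3 ≈ -2.3590e+5)
((455 - 232*3) - 307)*(z + (-46 + 619)) = ((455 - 232*3) - 307)*(-707702/3 + (-46 + 619)) = ((455 - 696) - 307)*(-707702/3 + 573) = (-241 - 307)*(-705983/3) = -548*(-705983/3) = 386878684/3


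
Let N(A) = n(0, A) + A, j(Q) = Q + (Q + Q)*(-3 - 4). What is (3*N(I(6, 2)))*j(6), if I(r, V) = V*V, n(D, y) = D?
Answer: -936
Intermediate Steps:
I(r, V) = V²
j(Q) = -13*Q (j(Q) = Q + (2*Q)*(-7) = Q - 14*Q = -13*Q)
N(A) = A (N(A) = 0 + A = A)
(3*N(I(6, 2)))*j(6) = (3*2²)*(-13*6) = (3*4)*(-78) = 12*(-78) = -936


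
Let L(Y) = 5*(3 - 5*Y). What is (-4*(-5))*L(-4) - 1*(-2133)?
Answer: 4433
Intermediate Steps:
L(Y) = 15 - 25*Y
(-4*(-5))*L(-4) - 1*(-2133) = (-4*(-5))*(15 - 25*(-4)) - 1*(-2133) = 20*(15 + 100) + 2133 = 20*115 + 2133 = 2300 + 2133 = 4433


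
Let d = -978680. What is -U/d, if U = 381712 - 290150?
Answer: 45781/489340 ≈ 0.093557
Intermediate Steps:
U = 91562
-U/d = -91562/(-978680) = -91562*(-1)/978680 = -1*(-45781/489340) = 45781/489340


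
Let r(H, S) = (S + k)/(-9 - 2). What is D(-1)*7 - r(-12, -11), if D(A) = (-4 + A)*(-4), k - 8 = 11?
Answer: 1548/11 ≈ 140.73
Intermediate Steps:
k = 19 (k = 8 + 11 = 19)
r(H, S) = -19/11 - S/11 (r(H, S) = (S + 19)/(-9 - 2) = (19 + S)/(-11) = (19 + S)*(-1/11) = -19/11 - S/11)
D(A) = 16 - 4*A
D(-1)*7 - r(-12, -11) = (16 - 4*(-1))*7 - (-19/11 - 1/11*(-11)) = (16 + 4)*7 - (-19/11 + 1) = 20*7 - 1*(-8/11) = 140 + 8/11 = 1548/11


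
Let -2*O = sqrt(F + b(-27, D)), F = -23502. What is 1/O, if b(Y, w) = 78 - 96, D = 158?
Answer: I*sqrt(30)/420 ≈ 0.013041*I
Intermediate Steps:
b(Y, w) = -18
O = -14*I*sqrt(30) (O = -sqrt(-23502 - 18)/2 = -14*I*sqrt(30) ≈ -76.681*I)
1/O = 1/(-14*I*sqrt(30)) = I*sqrt(30)/420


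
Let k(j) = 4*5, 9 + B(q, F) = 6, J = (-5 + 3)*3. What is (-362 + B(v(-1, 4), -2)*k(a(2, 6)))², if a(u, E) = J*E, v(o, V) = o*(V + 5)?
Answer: 178084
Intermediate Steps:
v(o, V) = o*(5 + V)
J = -6 (J = -2*3 = -6)
B(q, F) = -3 (B(q, F) = -9 + 6 = -3)
a(u, E) = -6*E
k(j) = 20
(-362 + B(v(-1, 4), -2)*k(a(2, 6)))² = (-362 - 3*20)² = (-362 - 60)² = (-422)² = 178084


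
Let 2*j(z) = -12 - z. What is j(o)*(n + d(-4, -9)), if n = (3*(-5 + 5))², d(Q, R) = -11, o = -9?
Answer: 33/2 ≈ 16.500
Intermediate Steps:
j(z) = -6 - z/2 (j(z) = (-12 - z)/2 = -6 - z/2)
n = 0 (n = (3*0)² = 0² = 0)
j(o)*(n + d(-4, -9)) = (-6 - ½*(-9))*(0 - 11) = (-6 + 9/2)*(-11) = -3/2*(-11) = 33/2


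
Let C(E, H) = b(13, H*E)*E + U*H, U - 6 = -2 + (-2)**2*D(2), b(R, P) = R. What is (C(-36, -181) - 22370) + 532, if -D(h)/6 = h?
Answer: -14342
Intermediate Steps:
D(h) = -6*h
U = -44 (U = 6 + (-2 + (-2)**2*(-6*2)) = 6 + (-2 + 4*(-12)) = 6 + (-2 - 48) = 6 - 50 = -44)
C(E, H) = -44*H + 13*E (C(E, H) = 13*E - 44*H = -44*H + 13*E)
(C(-36, -181) - 22370) + 532 = ((-44*(-181) + 13*(-36)) - 22370) + 532 = ((7964 - 468) - 22370) + 532 = (7496 - 22370) + 532 = -14874 + 532 = -14342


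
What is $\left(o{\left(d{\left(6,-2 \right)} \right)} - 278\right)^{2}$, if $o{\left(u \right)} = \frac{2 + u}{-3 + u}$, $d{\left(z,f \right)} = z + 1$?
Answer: $\frac{1216609}{16} \approx 76038.0$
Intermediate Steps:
$d{\left(z,f \right)} = 1 + z$
$o{\left(u \right)} = \frac{2 + u}{-3 + u}$
$\left(o{\left(d{\left(6,-2 \right)} \right)} - 278\right)^{2} = \left(\frac{2 + \left(1 + 6\right)}{-3 + \left(1 + 6\right)} - 278\right)^{2} = \left(\frac{2 + 7}{-3 + 7} - 278\right)^{2} = \left(\frac{1}{4} \cdot 9 - 278\right)^{2} = \left(\frac{9}{4} - 278\right)^{2} = \left(- \frac{1103}{4}\right)^{2} = \frac{1216609}{16}$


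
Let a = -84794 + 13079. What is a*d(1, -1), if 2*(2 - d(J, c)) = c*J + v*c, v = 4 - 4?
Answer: -358575/2 ≈ -1.7929e+5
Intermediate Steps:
a = -71715
v = 0
d(J, c) = 2 - J*c/2 (d(J, c) = 2 - (c*J + 0*c)/2 = 2 - (J*c + 0)/2 = 2 - J*c/2)
a*d(1, -1) = -71715*(2 - ½*1*(-1)) = -71715*(2 + ½) = -71715*5/2 = -358575/2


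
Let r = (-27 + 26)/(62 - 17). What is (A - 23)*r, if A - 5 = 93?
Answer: -5/3 ≈ -1.6667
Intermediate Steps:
A = 98 (A = 5 + 93 = 98)
r = -1/45 ≈ -0.022222
(A - 23)*r = (98 - 23)*(-1/45) = 75*(-1/45) = -5/3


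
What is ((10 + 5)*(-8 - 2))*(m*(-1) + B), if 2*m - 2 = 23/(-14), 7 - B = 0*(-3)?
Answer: -14325/14 ≈ -1023.2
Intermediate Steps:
B = 7 (B = 7 - 0*(-3) = 7 - 1*0 = 7 + 0 = 7)
m = 5/28 (m = 1 + (23/(-14))/2 = 1 + (23*(-1/14))/2 = 1 + (½)*(-23/14) = 1 - 23/28 = 5/28 ≈ 0.17857)
((10 + 5)*(-8 - 2))*(m*(-1) + B) = ((10 + 5)*(-8 - 2))*((5/28)*(-1) + 7) = (15*(-10))*(-5/28 + 7) = -150*191/28 = -14325/14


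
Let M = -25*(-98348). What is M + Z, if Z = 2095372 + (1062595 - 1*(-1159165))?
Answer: 6775832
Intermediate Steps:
Z = 4317132 (Z = 2095372 + (1062595 + 1159165) = 2095372 + 2221760 = 4317132)
M = 2458700
M + Z = 2458700 + 4317132 = 6775832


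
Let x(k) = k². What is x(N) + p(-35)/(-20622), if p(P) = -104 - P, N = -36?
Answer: 8908727/6874 ≈ 1296.0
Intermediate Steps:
x(N) + p(-35)/(-20622) = (-36)² + (-104 - 1*(-35))/(-20622) = 1296 + (-104 + 35)*(-1/20622) = 1296 - 69*(-1/20622) = 1296 + 23/6874 = 8908727/6874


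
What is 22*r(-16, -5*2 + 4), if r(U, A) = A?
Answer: -132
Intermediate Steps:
22*r(-16, -5*2 + 4) = 22*(-5*2 + 4) = 22*(-10 + 4) = 22*(-6) = -132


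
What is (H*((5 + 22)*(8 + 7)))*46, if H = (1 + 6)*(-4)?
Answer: -521640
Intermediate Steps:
H = -28 (H = 7*(-4) = -28)
(H*((5 + 22)*(8 + 7)))*46 = -28*(5 + 22)*(8 + 7)*46 = -756*15*46 = -28*405*46 = -11340*46 = -521640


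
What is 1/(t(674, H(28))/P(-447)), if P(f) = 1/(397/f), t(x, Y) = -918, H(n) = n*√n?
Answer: 149/121482 ≈ 0.0012265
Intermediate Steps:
H(n) = n^(3/2)
P(f) = f/397
1/(t(674, H(28))/P(-447)) = 1/(-918/((1/397)*(-447))) = 1/(-918/(-447/397)) = 1/(-918*(-397/447)) = 1/(121482/149) = 149/121482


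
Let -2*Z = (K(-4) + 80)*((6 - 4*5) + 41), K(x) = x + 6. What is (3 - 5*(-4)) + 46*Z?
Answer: -50899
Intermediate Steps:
K(x) = 6 + x
Z = -1107 (Z = -((6 - 4) + 80)*((6 - 4*5) + 41)/2 = -(2 + 80)*((6 - 20) + 41)/2 = -41*(-14 + 41) = -41*27 = -½*2214 = -1107)
(3 - 5*(-4)) + 46*Z = (3 - 5*(-4)) + 46*(-1107) = (3 + 20) - 50922 = 23 - 50922 = -50899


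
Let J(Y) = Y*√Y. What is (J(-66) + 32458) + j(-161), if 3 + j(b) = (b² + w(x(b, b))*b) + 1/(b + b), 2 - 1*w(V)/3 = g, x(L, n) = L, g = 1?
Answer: 18641545/322 - 66*I*√66 ≈ 57893.0 - 536.19*I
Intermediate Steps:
w(V) = 3 (w(V) = 6 - 3*1 = 6 - 3 = 3)
J(Y) = Y^(3/2)
j(b) = -3 + b² + 1/(2*b) + 3*b (j(b) = -3 + ((b² + 3*b) + 1/(b + b)) = -3 + ((b² + 3*b) + 1/(2*b)) = -3 + (b² + 1/(2*b) + 3*b) = -3 + b² + 1/(2*b) + 3*b)
(J(-66) + 32458) + j(-161) = ((-66)^(3/2) + 32458) + (-3 + (-161)² + (½)/(-161) + 3*(-161)) = (-66*I*√66 + 32458) + (-3 + 25921 + (½)*(-1/161) - 483) = (32458 - 66*I*√66) + (-3 + 25921 - 1/322 - 483) = (32458 - 66*I*√66) + 8190069/322 = 18641545/322 - 66*I*√66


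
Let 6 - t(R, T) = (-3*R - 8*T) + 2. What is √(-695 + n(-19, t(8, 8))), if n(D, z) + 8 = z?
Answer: I*√611 ≈ 24.718*I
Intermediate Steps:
t(R, T) = 4 + 3*R + 8*T (t(R, T) = 6 - ((-3*R - 8*T) + 2) = 6 - ((-8*T - 3*R) + 2) = 6 - (2 - 8*T - 3*R) = 6 + (-2 + 3*R + 8*T) = 4 + 3*R + 8*T)
n(D, z) = -8 + z
√(-695 + n(-19, t(8, 8))) = √(-695 + (-8 + (4 + 3*8 + 8*8))) = √(-695 + (-8 + (4 + 24 + 64))) = √(-695 + (-8 + 92)) = √(-695 + 84) = √(-611) = I*√611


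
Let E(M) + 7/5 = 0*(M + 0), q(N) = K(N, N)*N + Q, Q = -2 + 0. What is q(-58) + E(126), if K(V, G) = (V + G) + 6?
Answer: 31883/5 ≈ 6376.6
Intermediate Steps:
K(V, G) = 6 + G + V (K(V, G) = (G + V) + 6 = 6 + G + V)
Q = -2
q(N) = -2 + N*(6 + 2*N) (q(N) = (6 + N + N)*N - 2 = (6 + 2*N)*N - 2 = N*(6 + 2*N) - 2 = -2 + N*(6 + 2*N))
E(M) = -7/5 (E(M) = -7/5 + 0*(M + 0) = -7/5 + 0*M = -7/5 + 0 = -7/5)
q(-58) + E(126) = (-2 + 2*(-58)*(3 - 58)) - 7/5 = (-2 + 2*(-58)*(-55)) - 7/5 = (-2 + 6380) - 7/5 = 6378 - 7/5 = 31883/5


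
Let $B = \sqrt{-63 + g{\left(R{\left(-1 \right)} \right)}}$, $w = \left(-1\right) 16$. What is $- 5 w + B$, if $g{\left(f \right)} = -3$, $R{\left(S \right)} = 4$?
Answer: $80 + i \sqrt{66} \approx 80.0 + 8.124 i$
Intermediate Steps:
$w = -16$
$B = i \sqrt{66}$ ($B = \sqrt{-63 - 3} = \sqrt{-66} = i \sqrt{66} \approx 8.124 i$)
$- 5 w + B = \left(-5\right) \left(-16\right) + i \sqrt{66} = 80 + i \sqrt{66}$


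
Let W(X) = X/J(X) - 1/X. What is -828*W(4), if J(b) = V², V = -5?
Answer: 1863/25 ≈ 74.520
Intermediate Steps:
J(b) = 25 (J(b) = (-5)² = 25)
W(X) = -1/X + X/25 (W(X) = X/25 - 1/X = -1/X + X/25)
-828*W(4) = -828*(-1/4 + (1/25)*4) = -828*(-1*¼ + 4/25) = -828*(-¼ + 4/25) = -828*(-9/100) = 1863/25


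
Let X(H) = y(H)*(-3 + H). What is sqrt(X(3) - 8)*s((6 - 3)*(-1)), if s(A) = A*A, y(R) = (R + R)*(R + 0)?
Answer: 18*I*sqrt(2) ≈ 25.456*I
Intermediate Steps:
y(R) = 2*R**2 (y(R) = (2*R)*R = 2*R**2)
X(H) = 2*H**2*(-3 + H) (X(H) = (2*H**2)*(-3 + H) = 2*H**2*(-3 + H))
s(A) = A**2
sqrt(X(3) - 8)*s((6 - 3)*(-1)) = sqrt(2*3**2*(-3 + 3) - 8)*((6 - 3)*(-1))**2 = sqrt(2*9*0 - 8)*(3*(-1))**2 = sqrt(0 - 8)*(-3)**2 = sqrt(-8)*9 = (2*I*sqrt(2))*9 = 18*I*sqrt(2)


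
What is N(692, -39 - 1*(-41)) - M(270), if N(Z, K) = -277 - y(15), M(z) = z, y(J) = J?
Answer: -562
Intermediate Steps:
N(Z, K) = -292 (N(Z, K) = -277 - 1*15 = -277 - 15 = -292)
N(692, -39 - 1*(-41)) - M(270) = -292 - 1*270 = -292 - 270 = -562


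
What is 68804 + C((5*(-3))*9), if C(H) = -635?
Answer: 68169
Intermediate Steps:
68804 + C((5*(-3))*9) = 68804 - 635 = 68169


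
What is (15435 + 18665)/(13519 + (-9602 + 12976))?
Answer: 34100/16893 ≈ 2.0186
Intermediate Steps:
(15435 + 18665)/(13519 + (-9602 + 12976)) = 34100/(13519 + 3374) = 34100/16893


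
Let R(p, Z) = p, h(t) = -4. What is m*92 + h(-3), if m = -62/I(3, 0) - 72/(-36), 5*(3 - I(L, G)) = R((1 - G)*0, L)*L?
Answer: -5164/3 ≈ -1721.3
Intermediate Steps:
I(L, G) = 3 (I(L, G) = 3 - (1 - G)*0*L/5 = 3 - 0*L = 3 - 1/5*0 = 3 + 0 = 3)
m = -56/3 (m = -62/3 - 72/(-36) = -62*1/3 - 72*(-1/36) = -62/3 + 2 = -56/3 ≈ -18.667)
m*92 + h(-3) = -56/3*92 - 4 = -5152/3 - 4 = -5164/3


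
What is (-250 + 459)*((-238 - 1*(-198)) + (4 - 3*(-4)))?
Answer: -5016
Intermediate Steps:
(-250 + 459)*((-238 - 1*(-198)) + (4 - 3*(-4))) = 209*((-238 + 198) + (4 + 12)) = 209*(-40 + 16) = 209*(-24) = -5016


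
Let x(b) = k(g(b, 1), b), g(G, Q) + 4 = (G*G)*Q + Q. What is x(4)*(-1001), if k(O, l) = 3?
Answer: -3003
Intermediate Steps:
g(G, Q) = -4 + Q + Q*G² (g(G, Q) = -4 + ((G*G)*Q + Q) = -4 + (G²*Q + Q) = -4 + (Q*G² + Q) = -4 + (Q + Q*G²) = -4 + Q + Q*G²)
x(b) = 3
x(4)*(-1001) = 3*(-1001) = -3003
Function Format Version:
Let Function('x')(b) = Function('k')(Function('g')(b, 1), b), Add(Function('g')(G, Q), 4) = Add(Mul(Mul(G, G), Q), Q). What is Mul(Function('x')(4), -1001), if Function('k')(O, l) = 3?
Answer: -3003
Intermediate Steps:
Function('g')(G, Q) = Add(-4, Q, Mul(Q, Pow(G, 2))) (Function('g')(G, Q) = Add(-4, Add(Mul(Mul(G, G), Q), Q)) = Add(-4, Add(Mul(Pow(G, 2), Q), Q)) = Add(-4, Add(Mul(Q, Pow(G, 2)), Q)) = Add(-4, Add(Q, Mul(Q, Pow(G, 2)))) = Add(-4, Q, Mul(Q, Pow(G, 2))))
Function('x')(b) = 3
Mul(Function('x')(4), -1001) = Mul(3, -1001) = -3003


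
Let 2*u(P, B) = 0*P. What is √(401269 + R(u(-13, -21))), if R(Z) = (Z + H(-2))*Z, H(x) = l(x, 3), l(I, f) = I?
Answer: √401269 ≈ 633.46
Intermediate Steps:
H(x) = x
u(P, B) = 0 (u(P, B) = (0*P)/2 = (½)*0 = 0)
R(Z) = Z*(-2 + Z) (R(Z) = (Z - 2)*Z = (-2 + Z)*Z = Z*(-2 + Z))
√(401269 + R(u(-13, -21))) = √(401269 + 0*(-2 + 0)) = √(401269 + 0*(-2)) = √(401269 + 0) = √401269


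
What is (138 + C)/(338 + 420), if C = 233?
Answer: 371/758 ≈ 0.48945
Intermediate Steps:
(138 + C)/(338 + 420) = (138 + 233)/(338 + 420) = 371/758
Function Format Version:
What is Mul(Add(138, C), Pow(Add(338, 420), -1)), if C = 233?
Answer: Rational(371, 758) ≈ 0.48945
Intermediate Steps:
Mul(Add(138, C), Pow(Add(338, 420), -1)) = Mul(Add(138, 233), Pow(Add(338, 420), -1)) = Mul(371, Pow(758, -1)) = Mul(371, Rational(1, 758)) = Rational(371, 758)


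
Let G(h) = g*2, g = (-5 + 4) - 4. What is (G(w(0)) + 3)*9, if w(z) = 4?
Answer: -63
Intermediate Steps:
g = -5 (g = -1 - 4 = -5)
G(h) = -10 (G(h) = -5*2 = -10)
(G(w(0)) + 3)*9 = (-10 + 3)*9 = -7*9 = -63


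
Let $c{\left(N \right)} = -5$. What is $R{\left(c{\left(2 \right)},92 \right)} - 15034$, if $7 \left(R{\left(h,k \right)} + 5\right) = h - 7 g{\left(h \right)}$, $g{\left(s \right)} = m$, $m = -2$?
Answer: $- \frac{105264}{7} \approx -15038.0$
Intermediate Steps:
$g{\left(s \right)} = -2$
$R{\left(h,k \right)} = -3 + \frac{h}{7}$ ($R{\left(h,k \right)} = -5 + \frac{h - -14}{7} = -5 + \frac{h + 14}{7} = -5 + \frac{14 + h}{7} = -5 + \left(2 + \frac{h}{7}\right) = -3 + \frac{h}{7}$)
$R{\left(c{\left(2 \right)},92 \right)} - 15034 = \left(-3 + \frac{1}{7} \left(-5\right)\right) - 15034 = \left(-3 - \frac{5}{7}\right) - 15034 = - \frac{26}{7} - 15034 = - \frac{105264}{7}$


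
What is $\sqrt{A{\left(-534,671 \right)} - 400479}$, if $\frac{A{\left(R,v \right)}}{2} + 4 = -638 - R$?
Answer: $i \sqrt{400695} \approx 633.0 i$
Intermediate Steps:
$A{\left(R,v \right)} = -1284 - 2 R$ ($A{\left(R,v \right)} = -8 + 2 \left(-638 - R\right) = -8 - \left(1276 + 2 R\right) = -1284 - 2 R$)
$\sqrt{A{\left(-534,671 \right)} - 400479} = \sqrt{\left(-1284 - -1068\right) - 400479} = \sqrt{\left(-1284 + 1068\right) - 400479} = \sqrt{-216 - 400479} = \sqrt{-400695} = i \sqrt{400695}$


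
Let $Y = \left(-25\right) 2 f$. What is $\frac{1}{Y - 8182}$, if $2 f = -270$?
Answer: $- \frac{1}{1432} \approx -0.00069832$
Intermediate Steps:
$f = -135$ ($f = \frac{1}{2} \left(-270\right) = -135$)
$Y = 6750$ ($Y = \left(-25\right) 2 \left(-135\right) = \left(-50\right) \left(-135\right) = 6750$)
$\frac{1}{Y - 8182} = \frac{1}{6750 - 8182} = \frac{1}{-1432} = - \frac{1}{1432}$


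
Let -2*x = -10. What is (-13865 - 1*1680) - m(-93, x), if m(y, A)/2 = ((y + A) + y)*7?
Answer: -13011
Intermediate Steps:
x = 5 (x = -½*(-10) = 5)
m(y, A) = 14*A + 28*y (m(y, A) = 2*(((y + A) + y)*7) = 2*(((A + y) + y)*7) = 2*((A + 2*y)*7) = 2*(7*A + 14*y) = 14*A + 28*y)
(-13865 - 1*1680) - m(-93, x) = (-13865 - 1*1680) - (14*5 + 28*(-93)) = (-13865 - 1680) - (70 - 2604) = -15545 - 1*(-2534) = -15545 + 2534 = -13011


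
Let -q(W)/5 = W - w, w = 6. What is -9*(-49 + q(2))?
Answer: 261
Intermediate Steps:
q(W) = 30 - 5*W (q(W) = -5*(W - 1*6) = -5*(W - 6) = -5*(-6 + W) = 30 - 5*W)
-9*(-49 + q(2)) = -9*(-49 + (30 - 5*2)) = -9*(-49 + (30 - 10)) = -9*(-49 + 20) = -9*(-29) = 261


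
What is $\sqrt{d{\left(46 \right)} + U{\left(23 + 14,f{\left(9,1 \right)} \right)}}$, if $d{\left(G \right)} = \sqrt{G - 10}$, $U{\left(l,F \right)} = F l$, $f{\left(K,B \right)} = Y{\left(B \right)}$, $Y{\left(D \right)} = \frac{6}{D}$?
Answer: $2 \sqrt{57} \approx 15.1$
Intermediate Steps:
$f{\left(K,B \right)} = \frac{6}{B}$
$d{\left(G \right)} = \sqrt{-10 + G}$
$\sqrt{d{\left(46 \right)} + U{\left(23 + 14,f{\left(9,1 \right)} \right)}} = \sqrt{\sqrt{-10 + 46} + \frac{6}{1} \left(23 + 14\right)} = \sqrt{\sqrt{36} + 6 \cdot 1 \cdot 37} = \sqrt{6 + 6 \cdot 37} = \sqrt{6 + 222} = \sqrt{228} = 2 \sqrt{57}$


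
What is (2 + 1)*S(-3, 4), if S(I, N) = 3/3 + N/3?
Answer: 7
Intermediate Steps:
S(I, N) = 1 + N/3 (S(I, N) = 3*(1/3) + N*(1/3) = 1 + N/3)
(2 + 1)*S(-3, 4) = (2 + 1)*(1 + (1/3)*4) = 3*(1 + 4/3) = 3*(7/3) = 7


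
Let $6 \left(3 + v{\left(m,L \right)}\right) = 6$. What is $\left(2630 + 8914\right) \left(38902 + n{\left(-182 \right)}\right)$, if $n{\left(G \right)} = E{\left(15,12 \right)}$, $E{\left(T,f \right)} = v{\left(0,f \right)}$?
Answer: $449061600$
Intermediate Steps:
$v{\left(m,L \right)} = -2$ ($v{\left(m,L \right)} = -3 + \frac{1}{6} \cdot 6 = -3 + 1 = -2$)
$E{\left(T,f \right)} = -2$
$n{\left(G \right)} = -2$
$\left(2630 + 8914\right) \left(38902 + n{\left(-182 \right)}\right) = \left(2630 + 8914\right) \left(38902 - 2\right) = 11544 \cdot 38900 = 449061600$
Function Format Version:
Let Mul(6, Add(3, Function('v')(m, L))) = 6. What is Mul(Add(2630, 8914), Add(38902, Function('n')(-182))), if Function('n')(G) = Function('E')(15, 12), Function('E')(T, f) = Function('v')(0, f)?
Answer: 449061600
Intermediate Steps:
Function('v')(m, L) = -2 (Function('v')(m, L) = Add(-3, Mul(Rational(1, 6), 6)) = Add(-3, 1) = -2)
Function('E')(T, f) = -2
Function('n')(G) = -2
Mul(Add(2630, 8914), Add(38902, Function('n')(-182))) = Mul(Add(2630, 8914), Add(38902, -2)) = Mul(11544, 38900) = 449061600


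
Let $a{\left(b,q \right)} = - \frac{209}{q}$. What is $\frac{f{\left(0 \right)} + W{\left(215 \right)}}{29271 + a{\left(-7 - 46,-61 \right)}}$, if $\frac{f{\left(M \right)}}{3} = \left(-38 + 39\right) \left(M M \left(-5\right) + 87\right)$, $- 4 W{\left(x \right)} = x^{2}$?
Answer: $- \frac{2756041}{7142960} \approx -0.38584$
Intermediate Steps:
$W{\left(x \right)} = - \frac{x^{2}}{4}$
$f{\left(M \right)} = 261 - 15 M^{2}$ ($f{\left(M \right)} = 3 \left(-38 + 39\right) \left(M M \left(-5\right) + 87\right) = 3 \cdot 1 \left(M^{2} \left(-5\right) + 87\right) = 3 \cdot 1 \left(- 5 M^{2} + 87\right) = 3 \cdot 1 \left(87 - 5 M^{2}\right) = 3 \left(87 - 5 M^{2}\right) = 261 - 15 M^{2}$)
$\frac{f{\left(0 \right)} + W{\left(215 \right)}}{29271 + a{\left(-7 - 46,-61 \right)}} = \frac{\left(261 - 15 \cdot 0^{2}\right) - \frac{215^{2}}{4}}{29271 - \frac{209}{-61}} = \frac{\left(261 - 0\right) - \frac{46225}{4}}{29271 - - \frac{209}{61}} = \frac{\left(261 + 0\right) - \frac{46225}{4}}{29271 + \frac{209}{61}} = \frac{261 - \frac{46225}{4}}{\frac{1785740}{61}} = \left(- \frac{45181}{4}\right) \frac{61}{1785740} = - \frac{2756041}{7142960}$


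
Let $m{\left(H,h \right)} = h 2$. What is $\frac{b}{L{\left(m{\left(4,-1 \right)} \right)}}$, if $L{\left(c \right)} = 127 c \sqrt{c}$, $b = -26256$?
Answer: $- \frac{6564 i \sqrt{2}}{127} \approx - 73.094 i$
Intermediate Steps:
$m{\left(H,h \right)} = 2 h$
$L{\left(c \right)} = 127 c^{\frac{3}{2}}$
$\frac{b}{L{\left(m{\left(4,-1 \right)} \right)}} = - \frac{26256}{127 \left(2 \left(-1\right)\right)^{\frac{3}{2}}} = - \frac{26256}{127 \left(-2\right)^{\frac{3}{2}}} = - \frac{26256}{127 \left(- 2 i \sqrt{2}\right)} = - \frac{26256}{\left(-254\right) i \sqrt{2}} = - 26256 \frac{i \sqrt{2}}{508} = - \frac{6564 i \sqrt{2}}{127}$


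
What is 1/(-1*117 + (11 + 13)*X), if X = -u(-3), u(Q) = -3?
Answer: -1/45 ≈ -0.022222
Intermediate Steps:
X = 3 (X = -1*(-3) = 3)
1/(-1*117 + (11 + 13)*X) = 1/(-1*117 + (11 + 13)*3) = 1/(-117 + 24*3) = 1/(-117 + 72) = 1/(-45) = -1/45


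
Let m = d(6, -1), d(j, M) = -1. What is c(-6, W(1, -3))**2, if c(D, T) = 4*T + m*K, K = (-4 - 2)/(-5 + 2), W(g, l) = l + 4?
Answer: 4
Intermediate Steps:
W(g, l) = 4 + l
K = 2 (K = -6/(-3) = -6*(-1/3) = 2)
m = -1
c(D, T) = -2 + 4*T (c(D, T) = 4*T - 1*2 = 4*T - 2 = -2 + 4*T)
c(-6, W(1, -3))**2 = (-2 + 4*(4 - 3))**2 = (-2 + 4*1)**2 = (-2 + 4)**2 = 2**2 = 4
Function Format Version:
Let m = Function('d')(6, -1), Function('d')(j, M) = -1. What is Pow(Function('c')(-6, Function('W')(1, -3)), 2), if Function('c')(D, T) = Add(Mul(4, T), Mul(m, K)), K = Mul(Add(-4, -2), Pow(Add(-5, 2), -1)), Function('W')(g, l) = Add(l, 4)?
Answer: 4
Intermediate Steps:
Function('W')(g, l) = Add(4, l)
K = 2 (K = Mul(-6, Pow(-3, -1)) = Mul(-6, Rational(-1, 3)) = 2)
m = -1
Function('c')(D, T) = Add(-2, Mul(4, T)) (Function('c')(D, T) = Add(Mul(4, T), Mul(-1, 2)) = Add(Mul(4, T), -2) = Add(-2, Mul(4, T)))
Pow(Function('c')(-6, Function('W')(1, -3)), 2) = Pow(Add(-2, Mul(4, Add(4, -3))), 2) = Pow(Add(-2, Mul(4, 1)), 2) = Pow(Add(-2, 4), 2) = Pow(2, 2) = 4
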